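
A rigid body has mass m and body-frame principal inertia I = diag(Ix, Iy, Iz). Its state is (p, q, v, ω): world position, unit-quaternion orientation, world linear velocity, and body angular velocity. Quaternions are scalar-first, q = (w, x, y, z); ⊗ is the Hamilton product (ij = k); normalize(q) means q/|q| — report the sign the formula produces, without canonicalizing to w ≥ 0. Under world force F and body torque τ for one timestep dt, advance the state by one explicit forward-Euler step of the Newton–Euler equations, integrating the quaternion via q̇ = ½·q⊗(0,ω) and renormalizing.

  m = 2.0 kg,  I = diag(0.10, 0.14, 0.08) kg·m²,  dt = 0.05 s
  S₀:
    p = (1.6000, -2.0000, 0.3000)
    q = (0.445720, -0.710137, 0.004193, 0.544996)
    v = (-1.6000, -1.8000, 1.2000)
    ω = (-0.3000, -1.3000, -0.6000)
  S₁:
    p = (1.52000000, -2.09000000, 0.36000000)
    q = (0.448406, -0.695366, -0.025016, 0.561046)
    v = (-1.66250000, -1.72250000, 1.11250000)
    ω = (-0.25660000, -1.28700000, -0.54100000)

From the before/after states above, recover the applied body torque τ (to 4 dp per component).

τ = (0.0400, 0.0400, 0.1100)

Δω = ω₁−ω₀ = (0.04340000, 0.01300000, 0.05900000)
applied torque τ = (0.0400, 0.0400, 0.1100)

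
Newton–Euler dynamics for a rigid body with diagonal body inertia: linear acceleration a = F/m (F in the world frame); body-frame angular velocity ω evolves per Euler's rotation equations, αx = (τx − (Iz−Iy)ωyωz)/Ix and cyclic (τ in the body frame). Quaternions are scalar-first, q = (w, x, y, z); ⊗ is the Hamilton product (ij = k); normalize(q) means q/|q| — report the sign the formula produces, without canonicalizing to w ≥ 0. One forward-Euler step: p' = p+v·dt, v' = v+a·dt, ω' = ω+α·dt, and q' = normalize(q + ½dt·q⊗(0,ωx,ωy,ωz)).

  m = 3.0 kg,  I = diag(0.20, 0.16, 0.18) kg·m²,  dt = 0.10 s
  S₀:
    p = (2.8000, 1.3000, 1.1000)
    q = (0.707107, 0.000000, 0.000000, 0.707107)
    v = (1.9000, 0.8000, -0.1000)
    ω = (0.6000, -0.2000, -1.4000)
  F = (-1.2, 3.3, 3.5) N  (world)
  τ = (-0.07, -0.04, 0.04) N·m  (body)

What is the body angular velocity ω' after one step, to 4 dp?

ω' = (0.5622, -0.2145, -1.3804)

gyro term ω×Iω = (0.0056, -0.0168, 0.0048)
α = I⁻¹(τ − ω×Iω) = (-0.3780, -0.1450, 0.1956)
new body rate ω' = (0.5622, -0.2145, -1.3804)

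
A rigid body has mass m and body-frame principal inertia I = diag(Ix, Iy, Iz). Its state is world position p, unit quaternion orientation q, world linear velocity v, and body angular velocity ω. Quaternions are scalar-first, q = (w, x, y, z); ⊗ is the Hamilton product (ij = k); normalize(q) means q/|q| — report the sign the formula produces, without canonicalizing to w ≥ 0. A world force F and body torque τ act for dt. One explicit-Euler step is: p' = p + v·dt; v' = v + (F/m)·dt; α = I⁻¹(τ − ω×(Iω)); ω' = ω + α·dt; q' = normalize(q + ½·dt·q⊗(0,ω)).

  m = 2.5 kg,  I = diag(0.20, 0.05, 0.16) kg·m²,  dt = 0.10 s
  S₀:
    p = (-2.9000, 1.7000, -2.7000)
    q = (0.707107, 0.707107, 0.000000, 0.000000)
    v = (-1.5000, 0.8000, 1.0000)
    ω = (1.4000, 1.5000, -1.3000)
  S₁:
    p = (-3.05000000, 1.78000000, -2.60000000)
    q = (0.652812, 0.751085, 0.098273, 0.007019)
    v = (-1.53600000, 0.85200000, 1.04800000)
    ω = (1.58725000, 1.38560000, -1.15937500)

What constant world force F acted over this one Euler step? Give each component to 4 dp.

velocity change Δv = (-0.03600000, 0.05200000, 0.04800000)
m·(v₁−v₀)/dt = (-0.9000, 1.3000, 1.2000)

F = (-0.9000, 1.3000, 1.2000)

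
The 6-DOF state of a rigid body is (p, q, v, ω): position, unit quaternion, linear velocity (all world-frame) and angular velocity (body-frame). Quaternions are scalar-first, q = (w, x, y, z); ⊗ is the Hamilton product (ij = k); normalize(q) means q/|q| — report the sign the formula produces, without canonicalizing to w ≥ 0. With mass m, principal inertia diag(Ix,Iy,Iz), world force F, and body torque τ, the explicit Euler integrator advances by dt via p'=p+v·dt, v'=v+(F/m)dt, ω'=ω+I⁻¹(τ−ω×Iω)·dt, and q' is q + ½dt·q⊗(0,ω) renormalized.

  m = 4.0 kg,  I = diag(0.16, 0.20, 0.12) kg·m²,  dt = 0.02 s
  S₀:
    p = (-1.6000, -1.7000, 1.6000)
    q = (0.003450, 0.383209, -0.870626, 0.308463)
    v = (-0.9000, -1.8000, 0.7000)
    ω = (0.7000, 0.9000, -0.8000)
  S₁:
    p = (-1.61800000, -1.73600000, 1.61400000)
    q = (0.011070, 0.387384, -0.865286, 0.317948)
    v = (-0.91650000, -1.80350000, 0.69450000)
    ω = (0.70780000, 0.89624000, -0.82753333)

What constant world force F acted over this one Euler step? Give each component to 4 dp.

v₁ − v₀ = (-0.01650000, -0.00350000, -0.00550000)
F = m·Δv/dt = (-3.3000, -0.7000, -1.1000)

F = (-3.3000, -0.7000, -1.1000)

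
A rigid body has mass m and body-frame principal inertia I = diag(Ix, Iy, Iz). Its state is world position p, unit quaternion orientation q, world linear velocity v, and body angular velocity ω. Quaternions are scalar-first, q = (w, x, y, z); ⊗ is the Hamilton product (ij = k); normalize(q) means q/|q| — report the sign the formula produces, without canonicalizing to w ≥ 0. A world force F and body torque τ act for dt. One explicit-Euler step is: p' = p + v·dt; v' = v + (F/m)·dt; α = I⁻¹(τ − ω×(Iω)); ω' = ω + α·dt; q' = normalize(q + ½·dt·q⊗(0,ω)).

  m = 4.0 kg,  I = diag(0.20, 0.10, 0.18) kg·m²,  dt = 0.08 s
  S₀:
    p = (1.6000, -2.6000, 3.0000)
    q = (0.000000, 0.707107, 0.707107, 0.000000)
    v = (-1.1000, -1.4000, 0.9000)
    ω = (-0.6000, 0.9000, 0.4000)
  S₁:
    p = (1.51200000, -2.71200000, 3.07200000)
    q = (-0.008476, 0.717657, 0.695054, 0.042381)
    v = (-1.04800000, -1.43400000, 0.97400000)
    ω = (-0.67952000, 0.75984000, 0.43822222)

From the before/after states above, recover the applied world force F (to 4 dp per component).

F = (2.6000, -1.7000, 3.7000)

v₁ − v₀ = (0.05200000, -0.03400000, 0.07400000)
m·(v₁−v₀)/dt = (2.6000, -1.7000, 3.7000)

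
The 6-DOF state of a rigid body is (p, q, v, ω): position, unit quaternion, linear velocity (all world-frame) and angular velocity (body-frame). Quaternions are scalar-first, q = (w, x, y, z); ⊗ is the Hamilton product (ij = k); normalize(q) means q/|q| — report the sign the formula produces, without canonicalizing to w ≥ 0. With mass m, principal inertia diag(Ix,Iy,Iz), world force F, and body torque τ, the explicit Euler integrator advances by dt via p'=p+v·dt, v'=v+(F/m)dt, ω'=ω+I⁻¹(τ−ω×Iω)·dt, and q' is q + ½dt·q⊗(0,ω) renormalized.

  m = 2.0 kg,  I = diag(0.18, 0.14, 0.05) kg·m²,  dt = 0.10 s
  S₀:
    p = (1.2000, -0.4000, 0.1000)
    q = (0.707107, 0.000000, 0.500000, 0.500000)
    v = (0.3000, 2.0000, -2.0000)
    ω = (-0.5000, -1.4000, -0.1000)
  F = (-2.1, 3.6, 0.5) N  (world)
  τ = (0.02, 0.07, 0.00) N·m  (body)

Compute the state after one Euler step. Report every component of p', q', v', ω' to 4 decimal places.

a = F/m = (-1.0500, 1.8000, 0.2500)
p' = p + v·dt = (1.2300, -0.2000, -0.1000)
v' = v + a·dt = (0.1950, 2.1800, -1.9750)
(τ − ω×Iω)/I = (0.1811, 0.4536, 0.5600)
new body rate ω' = (-0.4819, -1.3546, -0.0440)
2q̇ = q⊗(0,ω) = (0.7500000, 0.2964465, -1.2399498, 0.1792893)
q + ½dt·q⊗(0,ω), renormalized = (0.7425, 0.0148, 0.4368, 0.5076)

p' = (1.2300, -0.2000, -0.1000)
q' = (0.7425, 0.0148, 0.4368, 0.5076)
v' = (0.1950, 2.1800, -1.9750)
ω' = (-0.4819, -1.3546, -0.0440)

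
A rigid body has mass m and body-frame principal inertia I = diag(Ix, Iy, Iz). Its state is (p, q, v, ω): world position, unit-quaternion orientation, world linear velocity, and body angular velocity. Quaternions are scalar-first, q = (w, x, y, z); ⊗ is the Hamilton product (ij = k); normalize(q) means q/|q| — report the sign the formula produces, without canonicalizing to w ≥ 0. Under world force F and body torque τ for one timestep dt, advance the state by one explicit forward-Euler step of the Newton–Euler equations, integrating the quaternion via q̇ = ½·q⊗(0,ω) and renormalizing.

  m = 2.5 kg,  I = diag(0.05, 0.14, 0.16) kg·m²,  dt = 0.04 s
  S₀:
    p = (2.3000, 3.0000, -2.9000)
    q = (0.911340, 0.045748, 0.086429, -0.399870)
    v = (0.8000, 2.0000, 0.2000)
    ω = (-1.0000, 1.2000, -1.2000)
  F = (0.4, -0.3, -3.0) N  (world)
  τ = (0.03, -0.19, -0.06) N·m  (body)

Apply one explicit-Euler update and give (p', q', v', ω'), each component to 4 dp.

p' = (2.3320, 3.0800, -2.8920)
q' = (0.8999, 0.0350, 0.1173, -0.4186)
v' = (0.8064, 1.9952, 0.1520)
ω' = (-0.9530, 1.1834, -1.1880)

a = (0.1600, -0.1200, -1.2000)
p' = p + v·dt = (2.3320, 3.0800, -2.8920)
v' = v + a·dt = (0.8064, 1.9952, 0.1520)
precession coupling ω×(Iω) = (-0.0288, -0.1320, -0.1080)
α = I⁻¹(τ − ω×Iω) = (1.1760, -0.4143, 0.3000)
new body rate ω' = (-0.9530, 1.1834, -1.1880)
Hamilton product q⊗(0,ω) = (-0.5378108, -0.5352108, 1.5483756, -0.9522814)
updated quaternion q' = (0.8999, 0.0350, 0.1173, -0.4186)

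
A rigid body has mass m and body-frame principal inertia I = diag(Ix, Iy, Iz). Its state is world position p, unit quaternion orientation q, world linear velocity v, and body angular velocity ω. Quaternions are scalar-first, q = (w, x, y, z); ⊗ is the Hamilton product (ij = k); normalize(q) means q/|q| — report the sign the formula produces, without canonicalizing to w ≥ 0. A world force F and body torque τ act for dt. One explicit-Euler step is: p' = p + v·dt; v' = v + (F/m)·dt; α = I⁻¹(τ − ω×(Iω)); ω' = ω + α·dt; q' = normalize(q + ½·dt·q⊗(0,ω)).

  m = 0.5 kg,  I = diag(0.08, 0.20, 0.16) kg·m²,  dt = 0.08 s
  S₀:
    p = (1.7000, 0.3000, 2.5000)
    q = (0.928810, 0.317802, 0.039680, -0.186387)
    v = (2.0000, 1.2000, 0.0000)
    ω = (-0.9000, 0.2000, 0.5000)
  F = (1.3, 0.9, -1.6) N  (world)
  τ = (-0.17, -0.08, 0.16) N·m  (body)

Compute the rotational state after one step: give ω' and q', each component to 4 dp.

ω' = (-1.0660, 0.1536, 0.5908)
q' = (0.9428, 0.2864, 0.0474, -0.1637)

ω×(Iω) gyroscopic = (-0.0040, 0.0360, -0.0216)
(τ − ω×Iω)/I = (-2.0750, -0.5800, 1.1350)
ω' = ω + α·dt = (-1.0660, 0.1536, 0.5908)
Hamilton product q⊗(0,ω) = (0.3712793, -0.7788116, 0.1946093, 0.5636774)
q + ½dt·q⊗(0,ω), renormalized = (0.9428, 0.2864, 0.0474, -0.1637)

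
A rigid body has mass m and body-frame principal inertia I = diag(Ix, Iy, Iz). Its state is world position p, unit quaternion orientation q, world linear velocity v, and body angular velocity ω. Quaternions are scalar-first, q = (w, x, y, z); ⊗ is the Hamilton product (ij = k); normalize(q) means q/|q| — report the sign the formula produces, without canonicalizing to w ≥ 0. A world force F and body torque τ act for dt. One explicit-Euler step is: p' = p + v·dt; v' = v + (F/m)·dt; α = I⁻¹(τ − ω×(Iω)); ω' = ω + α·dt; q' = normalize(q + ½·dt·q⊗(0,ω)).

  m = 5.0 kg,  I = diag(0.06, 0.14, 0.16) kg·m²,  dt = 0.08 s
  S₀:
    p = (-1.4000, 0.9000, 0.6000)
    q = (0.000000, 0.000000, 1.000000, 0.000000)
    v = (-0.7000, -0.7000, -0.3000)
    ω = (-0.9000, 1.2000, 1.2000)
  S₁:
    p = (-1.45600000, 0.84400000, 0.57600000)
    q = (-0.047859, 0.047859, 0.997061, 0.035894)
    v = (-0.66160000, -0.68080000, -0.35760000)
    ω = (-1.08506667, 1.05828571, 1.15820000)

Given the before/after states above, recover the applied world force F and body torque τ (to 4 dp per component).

F = (2.4000, 1.2000, -3.6000)
τ = (-0.1100, -0.1400, -0.1700)

Δv = v₁−v₀ = (0.03840000, 0.01920000, -0.05760000)
m·(v₁−v₀)/dt = (2.4000, 1.2000, -3.6000)
Δω = ω₁−ω₀ = (-0.18506667, -0.14171429, -0.04180000)
gyro term ω₀×Iω₀ = (0.0288, 0.1080, -0.0864)
applied torque τ = (-0.1100, -0.1400, -0.1700)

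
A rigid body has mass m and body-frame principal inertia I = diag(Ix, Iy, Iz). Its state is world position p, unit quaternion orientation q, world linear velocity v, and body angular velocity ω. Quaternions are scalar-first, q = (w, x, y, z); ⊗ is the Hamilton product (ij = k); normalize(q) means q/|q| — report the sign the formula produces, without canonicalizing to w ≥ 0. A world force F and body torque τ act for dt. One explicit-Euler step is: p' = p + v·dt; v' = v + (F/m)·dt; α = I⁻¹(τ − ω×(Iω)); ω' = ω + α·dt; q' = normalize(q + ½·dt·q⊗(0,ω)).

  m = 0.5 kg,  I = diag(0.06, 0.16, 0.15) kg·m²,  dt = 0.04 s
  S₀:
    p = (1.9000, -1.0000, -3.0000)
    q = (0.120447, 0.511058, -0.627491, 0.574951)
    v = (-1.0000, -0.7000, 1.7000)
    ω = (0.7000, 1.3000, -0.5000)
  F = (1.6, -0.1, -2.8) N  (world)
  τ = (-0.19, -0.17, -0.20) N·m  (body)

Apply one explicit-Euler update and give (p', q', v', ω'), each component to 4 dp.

linear accel F/m = (3.2000, -0.2000, -5.6000)
p + v·dt = (1.8600, -1.0280, -2.9320)
v' = v + a·dt = (-0.8720, -0.7080, 1.4760)
precession coupling ω×(Iω) = (0.0065, 0.0315, 0.0910)
(τ − ω×Iω)/I = (-3.2750, -1.2594, -1.9400)
new body rate ω' = (0.5690, 1.2496, -0.5776)
q⊗(0,ω) = (0.7454732, -0.3493779, 0.8145758, 1.0433956)
q' = normalize(q + ½dt·q⊗(0,ω)) = (0.1353, 0.5038, -0.6109, 0.5955)

p' = (1.8600, -1.0280, -2.9320)
q' = (0.1353, 0.5038, -0.6109, 0.5955)
v' = (-0.8720, -0.7080, 1.4760)
ω' = (0.5690, 1.2496, -0.5776)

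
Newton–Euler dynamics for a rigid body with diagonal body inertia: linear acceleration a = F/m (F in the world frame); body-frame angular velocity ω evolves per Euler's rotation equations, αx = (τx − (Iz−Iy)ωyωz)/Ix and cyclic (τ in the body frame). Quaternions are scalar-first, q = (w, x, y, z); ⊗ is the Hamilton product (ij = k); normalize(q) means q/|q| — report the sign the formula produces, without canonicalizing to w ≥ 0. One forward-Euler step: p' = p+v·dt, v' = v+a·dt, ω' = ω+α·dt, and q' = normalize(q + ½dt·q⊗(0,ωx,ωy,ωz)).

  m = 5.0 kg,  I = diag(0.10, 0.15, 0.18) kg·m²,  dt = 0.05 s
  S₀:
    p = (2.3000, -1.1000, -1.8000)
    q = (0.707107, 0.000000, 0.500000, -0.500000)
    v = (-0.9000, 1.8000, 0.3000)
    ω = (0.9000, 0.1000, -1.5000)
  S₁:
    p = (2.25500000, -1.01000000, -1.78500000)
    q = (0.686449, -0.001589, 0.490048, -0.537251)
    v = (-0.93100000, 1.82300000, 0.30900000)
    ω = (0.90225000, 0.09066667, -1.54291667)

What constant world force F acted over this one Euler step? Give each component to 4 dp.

F = (-3.1000, 2.3000, 0.9000)

v₁ − v₀ = (-0.03100000, 0.02300000, 0.00900000)
F = m·Δv/dt = (-3.1000, 2.3000, 0.9000)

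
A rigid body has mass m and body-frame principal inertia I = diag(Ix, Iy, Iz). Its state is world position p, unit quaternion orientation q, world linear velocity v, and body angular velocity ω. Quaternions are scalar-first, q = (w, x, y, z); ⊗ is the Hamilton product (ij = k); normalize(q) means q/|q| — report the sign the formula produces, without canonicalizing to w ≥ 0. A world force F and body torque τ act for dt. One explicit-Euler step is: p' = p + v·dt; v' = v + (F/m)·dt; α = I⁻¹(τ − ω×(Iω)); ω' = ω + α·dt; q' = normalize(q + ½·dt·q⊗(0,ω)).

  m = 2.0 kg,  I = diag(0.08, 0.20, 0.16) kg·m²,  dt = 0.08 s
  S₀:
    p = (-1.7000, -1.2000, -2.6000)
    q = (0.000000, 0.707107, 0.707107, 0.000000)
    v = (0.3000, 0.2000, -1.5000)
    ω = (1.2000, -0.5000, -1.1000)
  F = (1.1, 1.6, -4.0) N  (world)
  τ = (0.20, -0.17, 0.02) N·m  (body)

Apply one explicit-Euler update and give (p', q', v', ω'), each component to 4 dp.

ω×(Iω) gyroscopic = (-0.0220, 0.1056, -0.0720)
(τ − ω×Iω)/I = (2.7750, -1.3780, 0.5750)
new body rate ω' = (1.4220, -0.6102, -1.0540)
q⊗(0,ω) = (-0.4949749, -0.7778177, 0.7778177, -1.2020819)
updated quaternion q' = (-0.0198, 0.6744, 0.7365, -0.0480)
a = (0.5500, 0.8000, -2.0000)
new position p' = (-1.6760, -1.1840, -2.7200)
v + (F/m)dt = (0.3440, 0.2640, -1.6600)

p' = (-1.6760, -1.1840, -2.7200)
q' = (-0.0198, 0.6744, 0.7365, -0.0480)
v' = (0.3440, 0.2640, -1.6600)
ω' = (1.4220, -0.6102, -1.0540)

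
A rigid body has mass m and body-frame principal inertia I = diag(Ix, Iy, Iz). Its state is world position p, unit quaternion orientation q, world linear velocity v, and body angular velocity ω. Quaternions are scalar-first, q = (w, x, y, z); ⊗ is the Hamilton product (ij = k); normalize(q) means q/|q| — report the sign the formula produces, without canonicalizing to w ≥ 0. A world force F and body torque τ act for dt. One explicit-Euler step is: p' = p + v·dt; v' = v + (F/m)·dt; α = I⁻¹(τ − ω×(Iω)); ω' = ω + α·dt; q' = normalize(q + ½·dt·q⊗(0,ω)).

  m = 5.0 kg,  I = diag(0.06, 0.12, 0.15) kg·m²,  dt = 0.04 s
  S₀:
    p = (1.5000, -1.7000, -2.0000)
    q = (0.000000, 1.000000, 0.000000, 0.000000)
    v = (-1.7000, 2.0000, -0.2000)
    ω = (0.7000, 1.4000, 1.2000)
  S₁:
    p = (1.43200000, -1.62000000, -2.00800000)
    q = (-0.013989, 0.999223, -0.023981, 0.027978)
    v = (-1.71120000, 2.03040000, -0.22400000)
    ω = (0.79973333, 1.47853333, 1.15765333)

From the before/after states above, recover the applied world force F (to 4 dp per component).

Δv = v₁−v₀ = (-0.01120000, 0.03040000, -0.02400000)
m·(v₁−v₀)/dt = (-1.4000, 3.8000, -3.0000)

F = (-1.4000, 3.8000, -3.0000)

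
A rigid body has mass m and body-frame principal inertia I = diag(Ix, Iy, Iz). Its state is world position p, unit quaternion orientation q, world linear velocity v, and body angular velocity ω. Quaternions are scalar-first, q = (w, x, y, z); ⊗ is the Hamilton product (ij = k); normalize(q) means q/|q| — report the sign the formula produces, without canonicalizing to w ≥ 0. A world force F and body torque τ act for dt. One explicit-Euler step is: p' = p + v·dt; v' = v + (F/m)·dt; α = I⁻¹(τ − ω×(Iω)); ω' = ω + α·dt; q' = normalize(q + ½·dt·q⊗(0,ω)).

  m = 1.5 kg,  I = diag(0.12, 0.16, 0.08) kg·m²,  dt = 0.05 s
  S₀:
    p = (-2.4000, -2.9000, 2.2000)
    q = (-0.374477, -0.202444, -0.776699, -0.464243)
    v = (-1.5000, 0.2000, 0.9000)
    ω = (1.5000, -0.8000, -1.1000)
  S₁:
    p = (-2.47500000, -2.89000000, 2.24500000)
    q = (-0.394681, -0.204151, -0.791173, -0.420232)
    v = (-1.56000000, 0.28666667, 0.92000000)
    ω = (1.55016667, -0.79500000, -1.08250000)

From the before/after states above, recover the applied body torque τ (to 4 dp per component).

rate change Δω = (0.05016667, 0.00500000, 0.01750000)
ω₀×(Iω₀) = (-0.0704, -0.0660, -0.0480)
I·α + gyro = (0.0500, -0.0500, -0.0200)

τ = (0.0500, -0.0500, -0.0200)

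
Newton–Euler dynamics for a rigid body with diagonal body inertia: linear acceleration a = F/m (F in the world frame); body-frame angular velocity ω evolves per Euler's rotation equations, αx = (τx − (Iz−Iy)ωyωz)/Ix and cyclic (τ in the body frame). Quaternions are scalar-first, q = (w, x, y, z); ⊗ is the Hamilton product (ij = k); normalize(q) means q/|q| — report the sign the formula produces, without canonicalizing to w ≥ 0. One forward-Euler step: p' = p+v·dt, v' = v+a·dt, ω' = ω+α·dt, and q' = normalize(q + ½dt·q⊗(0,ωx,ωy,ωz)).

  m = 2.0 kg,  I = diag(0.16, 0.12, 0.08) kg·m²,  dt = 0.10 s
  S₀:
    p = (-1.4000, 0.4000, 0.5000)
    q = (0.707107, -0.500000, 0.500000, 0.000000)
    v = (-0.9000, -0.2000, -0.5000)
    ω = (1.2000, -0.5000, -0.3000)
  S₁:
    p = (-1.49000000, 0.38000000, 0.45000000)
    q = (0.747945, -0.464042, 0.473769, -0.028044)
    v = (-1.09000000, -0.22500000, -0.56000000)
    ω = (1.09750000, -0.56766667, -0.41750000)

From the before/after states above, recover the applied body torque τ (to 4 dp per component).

τ = (-0.1700, -0.1100, -0.0700)

rate change Δω = (-0.10250000, -0.06766667, -0.11750000)
gyro term ω₀×Iω₀ = (-0.0060, -0.0288, 0.0240)
applied torque τ = (-0.1700, -0.1100, -0.0700)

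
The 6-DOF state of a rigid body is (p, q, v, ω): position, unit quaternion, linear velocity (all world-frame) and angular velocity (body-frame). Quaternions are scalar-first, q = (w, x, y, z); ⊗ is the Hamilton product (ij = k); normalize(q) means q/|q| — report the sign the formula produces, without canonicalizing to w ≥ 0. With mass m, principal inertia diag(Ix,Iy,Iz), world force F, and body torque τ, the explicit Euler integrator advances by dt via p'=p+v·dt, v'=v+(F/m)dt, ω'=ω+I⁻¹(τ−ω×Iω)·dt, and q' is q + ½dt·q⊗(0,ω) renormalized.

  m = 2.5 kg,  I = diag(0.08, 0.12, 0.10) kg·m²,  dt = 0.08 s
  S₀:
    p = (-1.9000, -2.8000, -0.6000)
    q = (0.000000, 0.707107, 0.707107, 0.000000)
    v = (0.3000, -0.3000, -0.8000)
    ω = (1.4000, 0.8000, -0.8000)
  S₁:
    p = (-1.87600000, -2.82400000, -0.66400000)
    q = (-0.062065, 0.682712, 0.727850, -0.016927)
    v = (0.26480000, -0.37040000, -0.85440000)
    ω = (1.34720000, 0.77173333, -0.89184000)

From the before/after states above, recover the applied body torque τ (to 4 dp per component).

rate change Δω = (-0.05280000, -0.02826667, -0.09184000)
precession coupling = (0.0128, 0.0224, 0.0448)
applied torque τ = (-0.0400, -0.0200, -0.0700)

τ = (-0.0400, -0.0200, -0.0700)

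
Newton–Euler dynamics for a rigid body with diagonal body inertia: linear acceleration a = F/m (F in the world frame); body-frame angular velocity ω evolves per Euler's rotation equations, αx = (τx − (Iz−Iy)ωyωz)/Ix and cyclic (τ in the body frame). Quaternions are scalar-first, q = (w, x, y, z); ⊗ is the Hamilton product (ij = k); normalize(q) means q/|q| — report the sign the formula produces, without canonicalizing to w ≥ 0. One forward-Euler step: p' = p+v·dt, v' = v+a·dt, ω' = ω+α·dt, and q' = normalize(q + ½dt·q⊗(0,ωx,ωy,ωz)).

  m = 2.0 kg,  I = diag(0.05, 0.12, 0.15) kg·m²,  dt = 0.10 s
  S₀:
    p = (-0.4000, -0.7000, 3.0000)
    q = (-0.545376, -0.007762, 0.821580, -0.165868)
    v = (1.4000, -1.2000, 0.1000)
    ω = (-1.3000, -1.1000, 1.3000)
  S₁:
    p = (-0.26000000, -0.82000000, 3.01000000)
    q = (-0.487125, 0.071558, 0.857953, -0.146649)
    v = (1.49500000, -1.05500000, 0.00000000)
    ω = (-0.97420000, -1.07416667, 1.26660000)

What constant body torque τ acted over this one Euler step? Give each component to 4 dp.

τ = (0.1200, 0.2000, 0.0500)

rate change Δω = (0.32580000, 0.02583333, -0.03340000)
applied torque τ = (0.1200, 0.2000, 0.0500)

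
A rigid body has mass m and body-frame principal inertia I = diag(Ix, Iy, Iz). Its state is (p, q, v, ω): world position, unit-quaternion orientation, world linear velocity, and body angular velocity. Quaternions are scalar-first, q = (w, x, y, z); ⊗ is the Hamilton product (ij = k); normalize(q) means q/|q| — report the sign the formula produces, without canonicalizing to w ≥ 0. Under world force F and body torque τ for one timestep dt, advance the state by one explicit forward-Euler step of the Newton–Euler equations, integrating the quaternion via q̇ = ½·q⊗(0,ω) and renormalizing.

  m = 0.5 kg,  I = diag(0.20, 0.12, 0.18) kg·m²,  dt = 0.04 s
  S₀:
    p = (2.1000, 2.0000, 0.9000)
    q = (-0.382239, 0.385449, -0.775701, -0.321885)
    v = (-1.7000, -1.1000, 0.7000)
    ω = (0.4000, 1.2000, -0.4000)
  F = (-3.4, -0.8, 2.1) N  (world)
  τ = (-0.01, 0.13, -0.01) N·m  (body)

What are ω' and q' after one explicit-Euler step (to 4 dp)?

α = I⁻¹(τ − ω×Iω) = (0.0940, 1.1100, 0.1578)
ω' = ω + α·dt = (0.4038, 1.2444, -0.3937)
q⊗(0,ω) = (0.6479076, 0.5436468, -0.4332612, 0.9257148)
q + ½dt·q⊗(0,ω), renormalized = (-0.3692, 0.3962, -0.7841, -0.3033)

ω' = (0.4038, 1.2444, -0.3937)
q' = (-0.3692, 0.3962, -0.7841, -0.3033)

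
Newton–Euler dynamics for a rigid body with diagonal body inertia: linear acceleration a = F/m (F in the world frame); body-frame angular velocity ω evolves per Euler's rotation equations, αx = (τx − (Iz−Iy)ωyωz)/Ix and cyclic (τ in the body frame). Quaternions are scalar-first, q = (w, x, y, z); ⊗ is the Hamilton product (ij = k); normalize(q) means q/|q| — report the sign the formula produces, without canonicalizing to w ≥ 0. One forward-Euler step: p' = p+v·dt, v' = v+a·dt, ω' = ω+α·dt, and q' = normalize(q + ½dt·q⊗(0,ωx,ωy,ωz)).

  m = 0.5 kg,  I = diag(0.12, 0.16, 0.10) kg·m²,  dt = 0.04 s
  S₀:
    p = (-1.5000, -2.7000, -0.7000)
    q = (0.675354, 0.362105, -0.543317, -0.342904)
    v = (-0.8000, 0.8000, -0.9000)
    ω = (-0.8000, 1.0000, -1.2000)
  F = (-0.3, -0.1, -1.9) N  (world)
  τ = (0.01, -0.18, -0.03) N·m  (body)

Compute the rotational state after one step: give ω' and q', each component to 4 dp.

ω' = (-0.8207, 0.9502, -1.1992)
q' = (0.6834, 0.3710, -0.5153, -0.3603)

gyro term ω×Iω = (0.0720, 0.0192, -0.0320)
(τ − ω×Iω)/I = (-0.5167, -1.2450, 0.0200)
ω' = ω + α·dt = (-0.8207, 0.9502, -1.1992)
Hamilton product q⊗(0,ω) = (0.4215162, 0.4546012, 1.3842032, -0.8829734)
updated quaternion q' = (0.6834, 0.3710, -0.5153, -0.3603)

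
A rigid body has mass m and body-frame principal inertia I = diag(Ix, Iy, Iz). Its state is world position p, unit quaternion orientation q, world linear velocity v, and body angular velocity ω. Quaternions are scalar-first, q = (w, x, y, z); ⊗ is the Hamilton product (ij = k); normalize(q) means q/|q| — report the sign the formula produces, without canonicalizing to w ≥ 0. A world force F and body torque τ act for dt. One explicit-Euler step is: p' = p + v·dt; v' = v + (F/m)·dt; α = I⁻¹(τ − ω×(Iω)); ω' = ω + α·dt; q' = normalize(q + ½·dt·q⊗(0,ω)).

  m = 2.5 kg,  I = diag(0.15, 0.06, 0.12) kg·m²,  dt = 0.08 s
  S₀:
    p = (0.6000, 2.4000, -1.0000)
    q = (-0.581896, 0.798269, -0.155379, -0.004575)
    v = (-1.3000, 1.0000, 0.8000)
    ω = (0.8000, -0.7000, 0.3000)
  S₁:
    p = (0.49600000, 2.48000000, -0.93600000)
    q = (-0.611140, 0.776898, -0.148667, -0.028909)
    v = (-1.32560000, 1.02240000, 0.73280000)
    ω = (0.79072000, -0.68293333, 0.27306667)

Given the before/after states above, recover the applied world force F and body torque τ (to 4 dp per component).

F = (-0.8000, 0.7000, -2.1000)
τ = (-0.0300, 0.0200, 0.0100)

velocity change Δv = (-0.02560000, 0.02240000, -0.06720000)
F = m·Δv/dt = (-0.8000, 0.7000, -2.1000)
ω₁ − ω₀ = (-0.00928000, 0.01706667, -0.02693333)
applied torque τ = (-0.0300, 0.0200, 0.0100)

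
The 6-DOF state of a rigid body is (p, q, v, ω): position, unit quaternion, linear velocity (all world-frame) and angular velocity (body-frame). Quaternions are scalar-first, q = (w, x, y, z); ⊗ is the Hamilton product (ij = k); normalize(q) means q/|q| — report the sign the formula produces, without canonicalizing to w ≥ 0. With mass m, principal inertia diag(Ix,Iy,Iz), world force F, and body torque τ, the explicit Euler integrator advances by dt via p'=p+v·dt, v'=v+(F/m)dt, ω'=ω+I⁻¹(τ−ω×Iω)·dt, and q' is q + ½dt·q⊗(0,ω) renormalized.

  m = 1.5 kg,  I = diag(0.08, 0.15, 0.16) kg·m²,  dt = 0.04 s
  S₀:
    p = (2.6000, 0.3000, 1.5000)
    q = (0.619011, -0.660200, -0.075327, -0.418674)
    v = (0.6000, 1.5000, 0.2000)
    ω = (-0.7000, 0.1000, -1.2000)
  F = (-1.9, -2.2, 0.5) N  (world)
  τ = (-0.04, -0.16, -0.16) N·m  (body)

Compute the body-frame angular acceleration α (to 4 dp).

α = (-0.4850, -0.6187, -0.9694)

ω×(Iω) gyroscopic = (-0.0012, -0.0672, -0.0049)
angular accel α = (-0.4850, -0.6187, -0.9694)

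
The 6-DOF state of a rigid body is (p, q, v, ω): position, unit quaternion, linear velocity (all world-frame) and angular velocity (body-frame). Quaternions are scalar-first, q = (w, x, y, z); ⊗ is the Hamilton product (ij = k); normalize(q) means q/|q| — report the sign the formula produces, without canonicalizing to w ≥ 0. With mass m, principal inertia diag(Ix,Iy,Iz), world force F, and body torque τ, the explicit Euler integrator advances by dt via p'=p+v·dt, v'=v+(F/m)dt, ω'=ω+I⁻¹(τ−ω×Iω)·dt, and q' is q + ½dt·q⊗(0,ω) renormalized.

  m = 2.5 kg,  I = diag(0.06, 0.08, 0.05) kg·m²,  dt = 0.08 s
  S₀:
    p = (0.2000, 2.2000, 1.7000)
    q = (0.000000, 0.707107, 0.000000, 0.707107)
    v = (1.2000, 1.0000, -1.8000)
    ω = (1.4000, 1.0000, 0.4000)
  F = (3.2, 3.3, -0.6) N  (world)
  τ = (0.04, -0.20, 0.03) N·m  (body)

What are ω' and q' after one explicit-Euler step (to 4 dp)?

ω' = (1.4693, 0.7944, 0.4032)
q' = (-0.0508, 0.6771, 0.0282, 0.7336)

ω×(Iω) gyroscopic = (-0.0120, 0.0056, 0.0280)
α = I⁻¹(τ − ω×Iω) = (0.8667, -2.5700, 0.0400)
ω' = ω + α·dt = (1.4693, 0.7944, 0.4032)
q⊗(0,ω) = (-1.2727926, -0.7071070, 0.7071070, 0.7071070)
updated quaternion q' = (-0.0508, 0.6771, 0.0282, 0.7336)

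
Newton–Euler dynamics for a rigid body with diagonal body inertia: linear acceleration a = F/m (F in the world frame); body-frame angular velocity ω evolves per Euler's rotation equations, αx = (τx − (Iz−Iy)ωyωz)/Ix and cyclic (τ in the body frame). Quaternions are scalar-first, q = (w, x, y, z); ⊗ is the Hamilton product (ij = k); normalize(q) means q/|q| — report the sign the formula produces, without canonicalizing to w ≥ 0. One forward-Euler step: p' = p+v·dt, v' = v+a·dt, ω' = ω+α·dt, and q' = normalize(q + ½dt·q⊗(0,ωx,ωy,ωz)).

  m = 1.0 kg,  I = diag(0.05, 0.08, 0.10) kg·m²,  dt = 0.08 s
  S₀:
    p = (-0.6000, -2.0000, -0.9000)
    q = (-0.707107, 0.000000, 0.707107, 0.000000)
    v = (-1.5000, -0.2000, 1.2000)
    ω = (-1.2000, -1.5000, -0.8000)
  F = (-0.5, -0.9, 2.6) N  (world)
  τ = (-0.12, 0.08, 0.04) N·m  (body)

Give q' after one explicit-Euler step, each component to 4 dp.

q' = (-0.6624, 0.0113, 0.7470, 0.0564)

q⊗(0,ω) = (1.0606605, 0.2828428, 1.0606605, 1.4142140)
q + ½dt·q⊗(0,ω), renormalized = (-0.6624, 0.0113, 0.7470, 0.0564)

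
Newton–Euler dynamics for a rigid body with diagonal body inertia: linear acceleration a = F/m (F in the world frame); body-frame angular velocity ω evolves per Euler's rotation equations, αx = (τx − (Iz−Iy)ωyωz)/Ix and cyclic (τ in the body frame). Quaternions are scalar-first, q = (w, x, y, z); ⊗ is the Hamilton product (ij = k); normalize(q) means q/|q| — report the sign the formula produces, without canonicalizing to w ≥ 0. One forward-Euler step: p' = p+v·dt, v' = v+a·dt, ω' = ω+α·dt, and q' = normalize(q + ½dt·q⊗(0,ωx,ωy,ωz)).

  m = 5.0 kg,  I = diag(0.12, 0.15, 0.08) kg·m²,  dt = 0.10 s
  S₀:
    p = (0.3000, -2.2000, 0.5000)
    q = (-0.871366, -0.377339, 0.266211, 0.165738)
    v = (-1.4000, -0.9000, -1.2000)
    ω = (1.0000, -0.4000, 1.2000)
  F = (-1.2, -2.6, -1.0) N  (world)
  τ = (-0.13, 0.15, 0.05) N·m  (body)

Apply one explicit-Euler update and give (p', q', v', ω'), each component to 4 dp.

precession coupling ω×(Iω) = (0.0336, 0.0480, -0.0120)
angular accel α = (-1.3633, 0.6800, 0.7750)
ω' = ω + α·dt = (0.8637, -0.3320, 1.2775)
q⊗(0,ω) = (0.2849378, -0.4856176, 0.9670912, -1.1609146)
updated quaternion q' = (-0.8543, -0.4003, 0.3135, 0.1073)
new position p' = (0.1600, -2.2900, 0.3800)
v + (F/m)dt = (-1.4240, -0.9520, -1.2200)

p' = (0.1600, -2.2900, 0.3800)
q' = (-0.8543, -0.4003, 0.3135, 0.1073)
v' = (-1.4240, -0.9520, -1.2200)
ω' = (0.8637, -0.3320, 1.2775)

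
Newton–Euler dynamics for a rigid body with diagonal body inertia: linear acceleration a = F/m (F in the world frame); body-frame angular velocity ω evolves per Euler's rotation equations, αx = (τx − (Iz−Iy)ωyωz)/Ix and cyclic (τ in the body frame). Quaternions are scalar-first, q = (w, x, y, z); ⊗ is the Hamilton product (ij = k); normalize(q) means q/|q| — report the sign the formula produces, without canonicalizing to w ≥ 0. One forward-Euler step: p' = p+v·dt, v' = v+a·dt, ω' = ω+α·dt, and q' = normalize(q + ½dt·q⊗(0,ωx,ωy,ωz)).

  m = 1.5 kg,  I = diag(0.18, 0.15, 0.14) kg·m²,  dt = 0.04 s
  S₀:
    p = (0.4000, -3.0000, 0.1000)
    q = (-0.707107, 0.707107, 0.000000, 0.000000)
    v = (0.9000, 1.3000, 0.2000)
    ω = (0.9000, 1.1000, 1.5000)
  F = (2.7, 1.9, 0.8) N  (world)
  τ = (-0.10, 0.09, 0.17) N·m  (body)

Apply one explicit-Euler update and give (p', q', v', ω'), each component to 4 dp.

gyro term ω×Iω = (-0.0165, 0.0540, -0.0297)
(τ − ω×Iω)/I = (-0.4639, 0.2400, 1.4264)
ω' = ω + α·dt = (0.8814, 1.1096, 1.5571)
q⊗(0,ω) = (-0.6363963, -0.6363963, -1.8384782, -0.2828428)
updated quaternion q' = (-0.7192, 0.6938, -0.0367, -0.0057)
linear accel F/m = (1.8000, 1.2667, 0.5333)
p + v·dt = (0.4360, -2.9480, 0.1080)
new velocity v' = (0.9720, 1.3507, 0.2213)

p' = (0.4360, -2.9480, 0.1080)
q' = (-0.7192, 0.6938, -0.0367, -0.0057)
v' = (0.9720, 1.3507, 0.2213)
ω' = (0.8814, 1.1096, 1.5571)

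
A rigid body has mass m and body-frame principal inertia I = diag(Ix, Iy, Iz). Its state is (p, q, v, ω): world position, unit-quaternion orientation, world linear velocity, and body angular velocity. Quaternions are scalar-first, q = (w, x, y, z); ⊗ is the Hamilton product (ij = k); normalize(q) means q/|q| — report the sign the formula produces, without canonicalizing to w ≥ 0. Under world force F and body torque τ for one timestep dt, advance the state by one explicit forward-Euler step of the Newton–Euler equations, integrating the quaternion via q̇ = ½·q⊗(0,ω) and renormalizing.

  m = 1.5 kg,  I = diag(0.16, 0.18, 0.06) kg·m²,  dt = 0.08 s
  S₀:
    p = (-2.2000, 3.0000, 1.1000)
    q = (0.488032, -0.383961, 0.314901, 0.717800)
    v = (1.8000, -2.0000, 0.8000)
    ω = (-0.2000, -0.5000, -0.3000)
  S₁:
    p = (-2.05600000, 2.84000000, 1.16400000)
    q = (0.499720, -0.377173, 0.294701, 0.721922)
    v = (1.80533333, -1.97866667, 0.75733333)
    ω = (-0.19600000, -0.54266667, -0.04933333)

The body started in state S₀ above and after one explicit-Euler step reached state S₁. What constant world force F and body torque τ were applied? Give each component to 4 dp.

F = (0.1000, 0.4000, -0.8000)
τ = (-0.0100, -0.0900, 0.1900)

v₁ − v₀ = (0.00533333, 0.02133333, -0.04266667)
m·(v₁−v₀)/dt = (0.1000, 0.4000, -0.8000)
ω₁ − ω₀ = (0.00400000, -0.04266667, 0.25066667)
applied torque τ = (-0.0100, -0.0900, 0.1900)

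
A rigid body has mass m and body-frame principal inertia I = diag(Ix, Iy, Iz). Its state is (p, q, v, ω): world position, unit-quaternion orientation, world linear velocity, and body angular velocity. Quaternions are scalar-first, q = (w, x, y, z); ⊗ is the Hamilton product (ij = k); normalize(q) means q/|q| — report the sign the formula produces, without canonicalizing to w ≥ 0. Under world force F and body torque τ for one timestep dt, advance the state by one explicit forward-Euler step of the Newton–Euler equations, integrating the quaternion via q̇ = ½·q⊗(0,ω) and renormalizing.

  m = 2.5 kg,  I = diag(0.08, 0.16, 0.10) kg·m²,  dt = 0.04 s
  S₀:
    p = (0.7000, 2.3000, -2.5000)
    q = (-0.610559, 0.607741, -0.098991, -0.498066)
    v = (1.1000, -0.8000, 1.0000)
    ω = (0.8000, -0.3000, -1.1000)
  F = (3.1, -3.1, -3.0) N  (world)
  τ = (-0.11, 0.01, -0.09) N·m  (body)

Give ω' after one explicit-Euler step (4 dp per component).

gyro term ω×Iω = (-0.0198, 0.0176, -0.0192)
α = I⁻¹(τ − ω×Iω) = (-1.1275, -0.0475, -0.7080)
ω' = ω + α·dt = (0.7549, -0.3019, -1.1283)

ω' = (0.7549, -0.3019, -1.1283)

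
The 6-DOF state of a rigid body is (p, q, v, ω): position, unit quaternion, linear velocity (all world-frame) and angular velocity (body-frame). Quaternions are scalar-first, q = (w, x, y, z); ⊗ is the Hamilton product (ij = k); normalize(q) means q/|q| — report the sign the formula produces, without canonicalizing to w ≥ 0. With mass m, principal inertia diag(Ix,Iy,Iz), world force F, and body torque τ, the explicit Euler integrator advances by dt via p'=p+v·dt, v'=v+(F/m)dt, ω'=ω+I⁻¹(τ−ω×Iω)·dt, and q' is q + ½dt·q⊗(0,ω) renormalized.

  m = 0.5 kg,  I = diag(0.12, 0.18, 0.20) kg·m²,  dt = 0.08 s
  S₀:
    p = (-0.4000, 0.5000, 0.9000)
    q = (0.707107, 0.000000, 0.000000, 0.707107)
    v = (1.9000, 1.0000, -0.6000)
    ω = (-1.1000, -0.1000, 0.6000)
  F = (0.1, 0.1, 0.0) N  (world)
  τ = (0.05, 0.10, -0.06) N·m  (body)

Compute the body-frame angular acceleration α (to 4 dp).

α = (0.4267, 0.2622, -0.3330)

gyro term ω×Iω = (-0.0012, 0.0528, 0.0066)
angular accel α = (0.4267, 0.2622, -0.3330)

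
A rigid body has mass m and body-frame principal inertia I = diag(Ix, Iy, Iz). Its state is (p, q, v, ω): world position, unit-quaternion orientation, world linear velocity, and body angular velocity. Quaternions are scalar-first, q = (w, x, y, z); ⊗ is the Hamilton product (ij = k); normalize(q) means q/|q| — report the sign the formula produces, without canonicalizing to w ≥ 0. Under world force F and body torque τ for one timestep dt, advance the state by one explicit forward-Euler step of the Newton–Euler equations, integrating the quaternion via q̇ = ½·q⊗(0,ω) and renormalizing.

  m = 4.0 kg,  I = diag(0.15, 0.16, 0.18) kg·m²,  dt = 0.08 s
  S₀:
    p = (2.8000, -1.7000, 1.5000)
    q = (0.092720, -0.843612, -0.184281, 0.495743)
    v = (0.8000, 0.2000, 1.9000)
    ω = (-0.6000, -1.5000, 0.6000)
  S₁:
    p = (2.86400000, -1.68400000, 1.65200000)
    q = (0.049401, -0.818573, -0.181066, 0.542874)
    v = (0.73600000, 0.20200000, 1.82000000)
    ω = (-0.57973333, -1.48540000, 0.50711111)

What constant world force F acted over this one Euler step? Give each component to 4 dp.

F = (-3.2000, 0.1000, -4.0000)

v₁ − v₀ = (-0.06400000, 0.00200000, -0.08000000)
applied force F = (-3.2000, 0.1000, -4.0000)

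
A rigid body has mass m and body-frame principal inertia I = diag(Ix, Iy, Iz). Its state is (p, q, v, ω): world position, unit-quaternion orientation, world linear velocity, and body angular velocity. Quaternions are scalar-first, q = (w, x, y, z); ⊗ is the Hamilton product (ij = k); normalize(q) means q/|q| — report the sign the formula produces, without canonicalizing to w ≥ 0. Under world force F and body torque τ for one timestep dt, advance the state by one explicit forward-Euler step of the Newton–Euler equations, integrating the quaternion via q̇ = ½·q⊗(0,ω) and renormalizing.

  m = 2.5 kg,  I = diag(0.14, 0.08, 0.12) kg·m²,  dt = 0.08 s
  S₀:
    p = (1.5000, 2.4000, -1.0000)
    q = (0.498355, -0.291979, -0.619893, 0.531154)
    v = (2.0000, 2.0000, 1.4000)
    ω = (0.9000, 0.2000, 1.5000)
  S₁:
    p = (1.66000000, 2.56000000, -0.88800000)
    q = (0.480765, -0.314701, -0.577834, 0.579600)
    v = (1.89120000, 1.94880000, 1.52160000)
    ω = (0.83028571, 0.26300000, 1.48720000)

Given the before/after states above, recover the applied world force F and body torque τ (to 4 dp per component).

F = (-3.4000, -1.6000, 3.8000)
τ = (-0.1100, 0.0900, -0.0300)

Δω = ω₁−ω₀ = (-0.06971429, 0.06300000, -0.01280000)
precession coupling = (0.0120, 0.0270, -0.0108)
applied torque τ = (-0.1100, 0.0900, -0.0300)
v₁ − v₀ = (-0.10880000, -0.05120000, 0.12160000)
m·(v₁−v₀)/dt = (-3.4000, -1.6000, 3.8000)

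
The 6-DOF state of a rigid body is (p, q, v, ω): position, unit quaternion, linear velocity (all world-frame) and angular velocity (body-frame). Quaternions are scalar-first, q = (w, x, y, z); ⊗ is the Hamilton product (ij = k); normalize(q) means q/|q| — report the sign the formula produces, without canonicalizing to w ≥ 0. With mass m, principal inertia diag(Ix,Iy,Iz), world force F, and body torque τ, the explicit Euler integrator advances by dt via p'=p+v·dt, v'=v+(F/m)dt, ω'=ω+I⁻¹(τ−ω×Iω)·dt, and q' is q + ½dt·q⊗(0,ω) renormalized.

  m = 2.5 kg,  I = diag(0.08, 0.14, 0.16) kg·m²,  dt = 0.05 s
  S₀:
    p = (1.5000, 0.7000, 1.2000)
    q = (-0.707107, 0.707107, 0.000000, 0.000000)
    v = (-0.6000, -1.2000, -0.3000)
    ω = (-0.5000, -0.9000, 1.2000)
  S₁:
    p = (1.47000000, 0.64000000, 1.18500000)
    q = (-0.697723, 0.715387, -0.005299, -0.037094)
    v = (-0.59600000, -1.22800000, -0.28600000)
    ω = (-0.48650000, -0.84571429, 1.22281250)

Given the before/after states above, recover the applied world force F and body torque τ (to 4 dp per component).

v₁ − v₀ = (0.00400000, -0.02800000, 0.01400000)
m·(v₁−v₀)/dt = (0.2000, -1.4000, 0.7000)
ω₁ − ω₀ = (0.01350000, 0.05428571, 0.02281250)
I·α + gyro = (0.0000, 0.2000, 0.1000)

F = (0.2000, -1.4000, 0.7000)
τ = (0.0000, 0.2000, 0.1000)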